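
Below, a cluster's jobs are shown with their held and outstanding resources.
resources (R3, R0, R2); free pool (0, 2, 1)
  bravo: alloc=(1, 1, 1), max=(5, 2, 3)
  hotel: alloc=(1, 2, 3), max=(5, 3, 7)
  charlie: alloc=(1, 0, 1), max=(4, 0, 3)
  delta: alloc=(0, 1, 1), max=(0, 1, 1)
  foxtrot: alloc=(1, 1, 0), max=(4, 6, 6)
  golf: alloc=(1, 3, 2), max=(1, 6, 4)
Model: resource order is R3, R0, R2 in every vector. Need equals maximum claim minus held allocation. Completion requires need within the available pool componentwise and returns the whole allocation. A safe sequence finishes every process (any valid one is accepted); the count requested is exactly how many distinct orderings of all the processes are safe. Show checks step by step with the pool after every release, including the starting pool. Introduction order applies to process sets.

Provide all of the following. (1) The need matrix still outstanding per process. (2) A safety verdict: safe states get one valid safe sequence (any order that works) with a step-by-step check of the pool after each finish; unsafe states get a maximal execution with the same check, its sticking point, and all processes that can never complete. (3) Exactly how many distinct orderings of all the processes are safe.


(1) Outstanding need per process (order R3, R0, R2):
  bravo: (4, 1, 2)
  hotel: (4, 1, 4)
  charlie: (3, 0, 2)
  delta: (0, 0, 0)
  foxtrot: (3, 5, 6)
  golf: (0, 3, 2)
(2) The state is UNSAFE.
Key observation: delta, golf can finish, but then (1, 6, 4) is all there is, and the blocked group's R3 demands exceed it.
The run delta, golf cannot be extended any further. Step-by-step check:
  pool = (0, 2, 1)
  delta needs (0, 0, 0) <= (0, 2, 1) -> finishes; pool += (0, 1, 1) = (0, 3, 2)
  golf needs (0, 3, 2) <= (0, 3, 2) -> finishes; pool += (1, 3, 2) = (1, 6, 4)
  blocked: bravo wants (4, 1, 2), pool (1, 6, 4) — not enough R3
  blocked: hotel wants (4, 1, 4), pool (1, 6, 4) — not enough R3
  blocked: charlie wants (3, 0, 2), pool (1, 6, 4) — not enough R3
  blocked: foxtrot wants (3, 5, 6), pool (1, 6, 4) — not enough R3 and R2
Permanently blocked: bravo, hotel, charlie and foxtrot.
(3) The exact count: 0 of the possible complete orderings are safe sequences.


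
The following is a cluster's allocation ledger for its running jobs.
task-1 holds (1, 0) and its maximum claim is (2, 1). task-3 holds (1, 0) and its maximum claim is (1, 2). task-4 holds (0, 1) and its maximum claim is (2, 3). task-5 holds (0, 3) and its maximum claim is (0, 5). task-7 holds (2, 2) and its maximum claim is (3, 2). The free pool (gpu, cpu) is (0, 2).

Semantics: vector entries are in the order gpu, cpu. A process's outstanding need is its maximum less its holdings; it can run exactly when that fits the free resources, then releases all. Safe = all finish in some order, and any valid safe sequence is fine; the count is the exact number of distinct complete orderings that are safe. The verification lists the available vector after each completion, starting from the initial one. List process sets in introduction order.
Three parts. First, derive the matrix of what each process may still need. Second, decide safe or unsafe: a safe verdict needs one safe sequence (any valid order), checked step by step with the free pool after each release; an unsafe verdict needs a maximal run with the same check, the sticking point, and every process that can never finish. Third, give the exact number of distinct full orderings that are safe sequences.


(1) Need matrix, components ordered gpu, cpu:
  task-1: (1, 1)
  task-3: (0, 2)
  task-4: (2, 2)
  task-5: (0, 2)
  task-7: (1, 0)
(2) SAFE. One safe sequence: task-5, task-3, task-1, task-4, task-7.
Key observation: the first exact fit in this order is task-5 — it needs (0, 2) with (0, 2) free, meeting a requested resource to the last unit.
Step-by-step check:
  pool = (0, 2)
  run task-5 (needs (0, 2), free (0, 2)); after release of (0, 3) the pool is (0, 5)
  run task-3 (needs (0, 2), free (0, 5)); after release of (1, 0) the pool is (1, 5)
  run task-1 (needs (1, 1), free (1, 5)); after release of (1, 0) the pool is (2, 5)
  run task-4 (needs (2, 2), free (2, 5)); after release of (0, 1) the pool is (2, 6)
  run task-7 (needs (1, 0), free (2, 6)); after release of (2, 2) the pool is (4, 8)
(3) Exactly 20 of the possible complete orderings are safe sequences.


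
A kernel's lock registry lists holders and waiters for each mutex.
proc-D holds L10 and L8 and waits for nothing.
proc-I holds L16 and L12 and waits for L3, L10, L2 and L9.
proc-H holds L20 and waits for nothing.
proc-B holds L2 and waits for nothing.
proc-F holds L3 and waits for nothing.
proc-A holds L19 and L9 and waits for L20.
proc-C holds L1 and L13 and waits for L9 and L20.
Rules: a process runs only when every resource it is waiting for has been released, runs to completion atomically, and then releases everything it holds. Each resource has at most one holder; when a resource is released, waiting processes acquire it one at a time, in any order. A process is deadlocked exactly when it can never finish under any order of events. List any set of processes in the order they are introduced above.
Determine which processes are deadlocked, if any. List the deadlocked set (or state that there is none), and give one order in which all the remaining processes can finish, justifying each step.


No process is deadlocked.
Key observation: the wait relation is loop-free; peeling off processes with no waits unwinds the whole state.
The rest can finish in the order proc-F, proc-B, proc-H, proc-D, proc-A, proc-I, proc-C.
Step-by-step check:
  run proc-F (it waits on nothing); releases L3
  run proc-B (it waits on nothing); releases L2
  run proc-H (it waits on nothing); releases L20
  run proc-D (it waits on nothing); releases L10 and L8
  proc-A waits on L20 — all released -> runs and releases L19 and L9
  proc-I waits on L3, L10, L2 and L9 — all released -> runs and releases L16 and L12
  proc-C waits on L9 and L20 — all released -> runs and releases L1 and L13


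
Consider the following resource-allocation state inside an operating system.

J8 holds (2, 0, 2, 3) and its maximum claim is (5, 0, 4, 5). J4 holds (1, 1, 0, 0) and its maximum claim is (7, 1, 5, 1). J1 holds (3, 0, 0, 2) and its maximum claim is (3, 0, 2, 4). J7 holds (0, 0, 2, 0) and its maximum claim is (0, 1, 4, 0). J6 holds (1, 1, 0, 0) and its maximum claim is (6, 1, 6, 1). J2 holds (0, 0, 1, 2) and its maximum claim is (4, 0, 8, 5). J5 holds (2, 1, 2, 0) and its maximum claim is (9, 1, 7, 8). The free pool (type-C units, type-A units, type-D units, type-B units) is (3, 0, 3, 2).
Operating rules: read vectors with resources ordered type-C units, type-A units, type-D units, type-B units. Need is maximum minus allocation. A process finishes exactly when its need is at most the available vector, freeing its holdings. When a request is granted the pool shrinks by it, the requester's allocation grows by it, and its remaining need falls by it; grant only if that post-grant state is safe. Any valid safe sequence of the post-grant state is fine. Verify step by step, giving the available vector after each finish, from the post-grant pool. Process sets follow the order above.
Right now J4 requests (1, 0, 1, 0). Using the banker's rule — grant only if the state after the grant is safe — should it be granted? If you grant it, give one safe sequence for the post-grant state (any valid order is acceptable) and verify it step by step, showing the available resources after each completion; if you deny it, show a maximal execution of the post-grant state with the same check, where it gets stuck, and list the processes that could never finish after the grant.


GRANT: granting preserves safety; a valid post-grant sequence is J1, J8, J4, J7, J6, J2, J5.
Key observation: after the grant the pool drops to (2, 0, 2, 2), which still lets J1 finish first and unwind the rest.
Verifying the post-grant state step by step:
  pool = (2, 0, 2, 2)
  run J1 (needs (0, 0, 2, 2), free (2, 0, 2, 2)); after release of (3, 0, 0, 2) the pool is (5, 0, 2, 4)
  run J8 (needs (3, 0, 2, 2), free (5, 0, 2, 4)); after release of (2, 0, 2, 3) the pool is (7, 0, 4, 7)
  run J4 (needs (5, 0, 4, 1), free (7, 0, 4, 7)); after release of (2, 1, 1, 0) the pool is (9, 1, 5, 7)
  run J7 (needs (0, 1, 2, 0), free (9, 1, 5, 7)); after release of (0, 0, 2, 0) the pool is (9, 1, 7, 7)
  run J6 (needs (5, 0, 6, 1), free (9, 1, 7, 7)); after release of (1, 1, 0, 0) the pool is (10, 2, 7, 7)
  run J2 (needs (4, 0, 7, 3), free (10, 2, 7, 7)); after release of (0, 0, 1, 2) the pool is (10, 2, 8, 9)
  run J5 (needs (7, 0, 5, 8), free (10, 2, 8, 9)); after release of (2, 1, 2, 0) the pool is (12, 3, 10, 9)


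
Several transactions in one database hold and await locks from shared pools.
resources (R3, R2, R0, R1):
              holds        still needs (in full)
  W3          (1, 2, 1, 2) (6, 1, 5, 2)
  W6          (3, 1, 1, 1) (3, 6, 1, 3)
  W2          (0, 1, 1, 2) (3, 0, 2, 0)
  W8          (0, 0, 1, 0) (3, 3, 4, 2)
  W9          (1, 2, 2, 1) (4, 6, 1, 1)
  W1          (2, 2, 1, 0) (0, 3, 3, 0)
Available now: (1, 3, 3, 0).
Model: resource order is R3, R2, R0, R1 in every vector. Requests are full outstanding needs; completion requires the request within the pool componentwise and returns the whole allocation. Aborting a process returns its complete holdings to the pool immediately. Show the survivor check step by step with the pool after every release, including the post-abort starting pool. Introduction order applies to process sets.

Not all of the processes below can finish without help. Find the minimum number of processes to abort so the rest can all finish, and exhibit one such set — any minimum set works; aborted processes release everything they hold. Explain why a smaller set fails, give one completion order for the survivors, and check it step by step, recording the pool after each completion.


The answer: abort W6.
Key observation: before aborting W6, W9 was permanently blocked — no order could ever run it; afterwards it completes at step 3.
Why nothing smaller works: aborting no one leaves the state deadlocked as given.
Survivors finish in the order: W2, W1, W9, W3, W8. Check, step by step (pool after the aborts first):
  pool = (4, 4, 4, 1)
  run W2 (needs (3, 0, 2, 0), free (4, 4, 4, 1)); after release of (0, 1, 1, 2) the pool is (4, 5, 5, 3)
  run W1 (needs (0, 3, 3, 0), free (4, 5, 5, 3)); after release of (2, 2, 1, 0) the pool is (6, 7, 6, 3)
  run W9 (needs (4, 6, 1, 1), free (6, 7, 6, 3)); after release of (1, 2, 2, 1) the pool is (7, 9, 8, 4)
  run W3 (needs (6, 1, 5, 2), free (7, 9, 8, 4)); after release of (1, 2, 1, 2) the pool is (8, 11, 9, 6)
  run W8 (needs (3, 3, 4, 2), free (8, 11, 9, 6)); after release of (0, 0, 1, 0) the pool is (8, 11, 10, 6)


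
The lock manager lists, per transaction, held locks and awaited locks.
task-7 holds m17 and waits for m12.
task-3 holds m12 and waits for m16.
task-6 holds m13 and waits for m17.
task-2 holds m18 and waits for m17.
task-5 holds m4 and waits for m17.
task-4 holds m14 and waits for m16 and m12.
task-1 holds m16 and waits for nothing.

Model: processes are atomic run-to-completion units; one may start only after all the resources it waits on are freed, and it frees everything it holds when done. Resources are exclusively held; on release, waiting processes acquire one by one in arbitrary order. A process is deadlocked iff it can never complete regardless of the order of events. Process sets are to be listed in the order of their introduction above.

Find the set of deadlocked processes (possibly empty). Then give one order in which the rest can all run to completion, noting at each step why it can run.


The deadlocked set is empty.
Key observation: although several processes wait, no cycle exists — each chain bottoms out at a free runner.
A valid finishing order for the others: task-1, task-3, task-4, task-7, task-2, task-6, task-5.
Walking it through:
  task-1: no waits; runs immediately, freeing m16
  task-3 waits on m16 — all released -> runs and releases m12
  task-4 waits on m16 and m12 — all released -> runs and releases m14
  task-7 waits on m12 — all released -> runs and releases m17
  task-2 waits on m17 — all released -> runs and releases m18
  task-6 waits on m17 — all released -> runs and releases m13
  task-5 waits on m17 — all released -> runs and releases m4


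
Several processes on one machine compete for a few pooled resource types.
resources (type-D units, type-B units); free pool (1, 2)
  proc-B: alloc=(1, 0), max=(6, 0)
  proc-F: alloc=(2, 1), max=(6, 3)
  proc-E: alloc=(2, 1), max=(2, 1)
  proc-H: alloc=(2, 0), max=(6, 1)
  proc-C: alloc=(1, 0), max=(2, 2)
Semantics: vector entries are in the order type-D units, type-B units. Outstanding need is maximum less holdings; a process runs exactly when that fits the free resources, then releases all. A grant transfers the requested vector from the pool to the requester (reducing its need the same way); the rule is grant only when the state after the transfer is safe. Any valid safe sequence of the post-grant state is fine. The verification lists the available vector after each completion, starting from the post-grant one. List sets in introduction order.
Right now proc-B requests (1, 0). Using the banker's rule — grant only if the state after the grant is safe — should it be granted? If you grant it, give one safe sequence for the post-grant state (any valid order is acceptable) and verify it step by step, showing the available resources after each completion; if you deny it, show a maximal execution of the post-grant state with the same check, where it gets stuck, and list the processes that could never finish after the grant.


DENY: after the grant no complete ordering would exist.
Key observation: the wall is type-D units: completing proc-E, proc-C brings the pool only to (3, 3), and all the rest need more.
On the post-grant state, proc-E, proc-C is a maximal run — nothing extends it. Verifying each step:
  pool = (0, 2)
  proc-E needs (0, 0) <= (0, 2) -> finishes; pool += (2, 1) = (2, 3)
  proc-C needs (1, 2) <= (2, 3) -> finishes; pool += (1, 0) = (3, 3)
  proc-B cannot run: need (4, 0) vs free (3, 3) (insufficient type-D units)
  proc-F cannot run: need (4, 2) vs free (3, 3) (insufficient type-D units)
  proc-H cannot run: need (4, 1) vs free (3, 3) (insufficient type-D units)
Had the request been granted, proc-B, proc-F and proc-H could never finish.


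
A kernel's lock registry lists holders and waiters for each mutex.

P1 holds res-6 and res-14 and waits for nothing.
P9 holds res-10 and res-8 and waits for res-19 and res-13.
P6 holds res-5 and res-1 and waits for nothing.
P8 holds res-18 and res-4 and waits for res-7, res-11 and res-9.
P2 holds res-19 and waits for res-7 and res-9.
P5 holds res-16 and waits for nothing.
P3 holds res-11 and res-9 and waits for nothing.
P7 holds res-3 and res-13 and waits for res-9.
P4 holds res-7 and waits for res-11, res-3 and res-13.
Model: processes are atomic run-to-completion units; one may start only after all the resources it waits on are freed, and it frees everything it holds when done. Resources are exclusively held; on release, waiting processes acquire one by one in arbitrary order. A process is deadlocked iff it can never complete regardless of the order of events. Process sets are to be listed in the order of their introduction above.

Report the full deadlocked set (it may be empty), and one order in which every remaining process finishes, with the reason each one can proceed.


Nothing here is deadlocked.
Key observation: there is no circular wait here — follow any chain and it reaches a process that is free to run now.
A valid finishing order for the others: P3, P7, P4, P1, P5, P2, P6, P9, P8.
Verifying each step:
  P3 waits on nothing -> runs at once and releases res-11 and res-9
  run P7 (all its waits — res-9 — are resolved); releases res-3 and res-13
  run P4 (all its waits — res-11, res-3 and res-13 — are resolved); releases res-7
  P1 waits on nothing -> runs at once and releases res-6 and res-14
  P5 waits on nothing -> runs at once and releases res-16
  run P2 (all its waits — res-7 and res-9 — are resolved); releases res-19
  P6 waits on nothing -> runs at once and releases res-5 and res-1
  run P9 (all its waits — res-19 and res-13 — are resolved); releases res-10 and res-8
  run P8 (all its waits — res-7, res-11 and res-9 — are resolved); releases res-18 and res-4


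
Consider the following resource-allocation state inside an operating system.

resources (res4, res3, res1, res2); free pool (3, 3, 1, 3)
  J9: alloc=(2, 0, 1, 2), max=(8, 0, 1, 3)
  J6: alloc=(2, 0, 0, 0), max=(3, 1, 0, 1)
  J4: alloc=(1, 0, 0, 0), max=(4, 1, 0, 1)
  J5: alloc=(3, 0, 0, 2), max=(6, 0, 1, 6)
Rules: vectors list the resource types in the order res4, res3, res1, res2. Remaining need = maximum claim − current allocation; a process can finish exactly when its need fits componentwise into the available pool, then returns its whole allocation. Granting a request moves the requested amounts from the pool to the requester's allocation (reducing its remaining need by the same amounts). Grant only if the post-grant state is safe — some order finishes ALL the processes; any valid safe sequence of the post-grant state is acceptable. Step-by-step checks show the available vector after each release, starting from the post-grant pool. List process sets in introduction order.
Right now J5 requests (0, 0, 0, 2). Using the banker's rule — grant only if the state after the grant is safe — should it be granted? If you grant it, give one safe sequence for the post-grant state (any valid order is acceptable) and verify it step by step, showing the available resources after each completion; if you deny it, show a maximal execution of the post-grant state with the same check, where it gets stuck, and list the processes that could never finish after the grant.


GRANT. The post-grant state is safe; one safe sequence: J6, J4, J9, J5.
Key observation: post-grant, (3, 3, 1, 1) remains, and an order beginning with J6 completes everyone.
Step-by-step check of the post-grant state:
  pool = (3, 3, 1, 1)
  run J6 (needs (1, 1, 0, 1), free (3, 3, 1, 1)); after release of (2, 0, 0, 0) the pool is (5, 3, 1, 1)
  run J4 (needs (3, 1, 0, 1), free (5, 3, 1, 1)); after release of (1, 0, 0, 0) the pool is (6, 3, 1, 1)
  run J9 (needs (6, 0, 0, 1), free (6, 3, 1, 1)); after release of (2, 0, 1, 2) the pool is (8, 3, 2, 3)
  run J5 (needs (3, 0, 1, 2), free (8, 3, 2, 3)); after release of (3, 0, 0, 4) the pool is (11, 3, 2, 7)


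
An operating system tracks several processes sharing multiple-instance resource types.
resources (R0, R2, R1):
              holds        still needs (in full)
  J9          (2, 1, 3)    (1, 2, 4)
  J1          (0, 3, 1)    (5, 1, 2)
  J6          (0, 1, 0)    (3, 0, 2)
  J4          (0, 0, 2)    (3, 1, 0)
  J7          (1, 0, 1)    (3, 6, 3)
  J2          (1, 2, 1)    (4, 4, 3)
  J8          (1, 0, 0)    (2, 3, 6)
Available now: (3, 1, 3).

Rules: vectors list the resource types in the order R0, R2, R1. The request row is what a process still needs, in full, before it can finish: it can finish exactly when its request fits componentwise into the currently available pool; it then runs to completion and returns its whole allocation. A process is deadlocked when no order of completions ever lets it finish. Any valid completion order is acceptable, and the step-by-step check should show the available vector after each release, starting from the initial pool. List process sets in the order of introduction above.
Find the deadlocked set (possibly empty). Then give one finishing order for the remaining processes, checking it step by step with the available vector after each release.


Nothing here is deadlocked.
Key observation: no deadlock: J4 fits now, and the freed resources carry the rest through.
One completion order for the rest: J4, J6, J9, J1, J8, J7, J2. Check, step by step:
  pool = (3, 1, 3)
  J4: need (3, 1, 0) fits (3, 1, 3); releases (0, 0, 2), pool now (3, 1, 5)
  J6: need (3, 0, 2) fits (3, 1, 5); releases (0, 1, 0), pool now (3, 2, 5)
  J9: need (1, 2, 4) fits (3, 2, 5); releases (2, 1, 3), pool now (5, 3, 8)
  J1: need (5, 1, 2) fits (5, 3, 8); releases (0, 3, 1), pool now (5, 6, 9)
  J8: need (2, 3, 6) fits (5, 6, 9); releases (1, 0, 0), pool now (6, 6, 9)
  J7: need (3, 6, 3) fits (6, 6, 9); releases (1, 0, 1), pool now (7, 6, 10)
  J2: need (4, 4, 3) fits (7, 6, 10); releases (1, 2, 1), pool now (8, 8, 11)


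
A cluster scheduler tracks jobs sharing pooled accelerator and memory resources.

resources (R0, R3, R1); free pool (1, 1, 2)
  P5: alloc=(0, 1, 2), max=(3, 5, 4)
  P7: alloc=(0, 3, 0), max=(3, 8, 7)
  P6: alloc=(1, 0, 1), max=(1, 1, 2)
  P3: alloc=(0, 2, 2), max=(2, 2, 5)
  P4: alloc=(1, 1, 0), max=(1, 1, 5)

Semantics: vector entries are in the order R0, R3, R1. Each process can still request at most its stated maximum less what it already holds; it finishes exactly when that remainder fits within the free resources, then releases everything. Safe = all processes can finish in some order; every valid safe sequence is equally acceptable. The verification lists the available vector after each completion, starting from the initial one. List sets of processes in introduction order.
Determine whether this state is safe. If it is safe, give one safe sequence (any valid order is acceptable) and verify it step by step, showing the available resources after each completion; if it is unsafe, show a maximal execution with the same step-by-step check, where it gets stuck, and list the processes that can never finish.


The state is SAFE; one workable sequence: P6, P3, P4, P5, P7.
Key observation: P6 marks the first exact bind of the order: its need (0, 1, 1) fits the free (1, 1, 2) with zero slack on a requested resource.
Walking it through:
  pool = (1, 1, 2)
  P6 needs (0, 1, 1) <= (1, 1, 2) -> finishes; pool += (1, 0, 1) = (2, 1, 3)
  P3 needs (2, 0, 3) <= (2, 1, 3) -> finishes; pool += (0, 2, 2) = (2, 3, 5)
  P4 needs (0, 0, 5) <= (2, 3, 5) -> finishes; pool += (1, 1, 0) = (3, 4, 5)
  P5 needs (3, 4, 2) <= (3, 4, 5) -> finishes; pool += (0, 1, 2) = (3, 5, 7)
  P7 needs (3, 5, 7) <= (3, 5, 7) -> finishes; pool += (0, 3, 0) = (3, 8, 7)


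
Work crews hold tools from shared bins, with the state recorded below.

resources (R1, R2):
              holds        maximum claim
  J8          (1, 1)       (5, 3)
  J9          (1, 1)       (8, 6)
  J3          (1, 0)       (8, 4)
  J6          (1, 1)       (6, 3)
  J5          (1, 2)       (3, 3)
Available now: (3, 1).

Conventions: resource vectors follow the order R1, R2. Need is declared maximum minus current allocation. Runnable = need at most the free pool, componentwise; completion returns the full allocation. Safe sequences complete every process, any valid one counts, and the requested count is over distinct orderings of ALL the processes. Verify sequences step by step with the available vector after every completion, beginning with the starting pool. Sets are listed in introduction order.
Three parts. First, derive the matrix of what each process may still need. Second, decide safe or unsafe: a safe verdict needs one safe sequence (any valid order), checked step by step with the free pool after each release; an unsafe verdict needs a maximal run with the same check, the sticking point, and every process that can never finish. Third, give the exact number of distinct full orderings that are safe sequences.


(1) Need matrix, components ordered R1, R2:
  J8: (4, 2)
  J9: (7, 5)
  J3: (7, 4)
  J6: (5, 2)
  J5: (2, 1)
(2) UNSAFE — no complete ordering exists.
Key observation: R1 is the bottleneck — with J5, J8, J6 done the pool holds (6, 5), short of every remaining need.
A maximal execution: J5, J8, J6 — then nothing else fits. Step-by-step check:
  pool = (3, 1)
  J5: need (2, 1) fits (3, 1); releases (1, 2), pool now (4, 3)
  J8: need (4, 2) fits (4, 3); releases (1, 1), pool now (5, 4)
  J6: need (5, 2) fits (5, 4); releases (1, 1), pool now (6, 5)
  J9 still needs (7, 5) but only (6, 5) is free — short on R1
  J3 still needs (7, 4) but only (6, 5) is free — short on R1
Never able to finish: J9 and J3.
(3) The exact count: 0 of the possible complete orderings are safe sequences.


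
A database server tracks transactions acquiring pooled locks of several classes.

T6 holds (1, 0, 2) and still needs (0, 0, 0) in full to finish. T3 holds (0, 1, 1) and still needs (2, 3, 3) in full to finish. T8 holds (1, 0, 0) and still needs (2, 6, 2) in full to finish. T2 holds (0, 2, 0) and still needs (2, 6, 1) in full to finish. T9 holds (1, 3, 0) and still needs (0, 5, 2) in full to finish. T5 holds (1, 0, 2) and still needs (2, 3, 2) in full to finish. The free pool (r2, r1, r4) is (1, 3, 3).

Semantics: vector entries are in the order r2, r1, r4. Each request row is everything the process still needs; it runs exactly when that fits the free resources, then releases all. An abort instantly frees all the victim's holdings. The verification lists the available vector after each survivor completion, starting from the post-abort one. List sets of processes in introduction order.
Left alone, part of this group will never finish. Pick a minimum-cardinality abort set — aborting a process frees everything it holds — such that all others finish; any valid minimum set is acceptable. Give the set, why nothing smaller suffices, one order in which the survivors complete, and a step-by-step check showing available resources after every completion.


The answer: abort T9.
Key observation: T2 was stuck for good until T9 gave back (1, 3, 0); in the order shown it finishes at step 3.
Why nothing smaller works: aborting no one leaves the state deadlocked as given.
Survivors finish in the order: T3, T5, T2, T8, T6. Verifying each step (pool after the aborts first):
  pool = (2, 6, 3)
  T3: need (2, 3, 3) fits (2, 6, 3); releases (0, 1, 1), pool now (2, 7, 4)
  T5: need (2, 3, 2) fits (2, 7, 4); releases (1, 0, 2), pool now (3, 7, 6)
  T2: need (2, 6, 1) fits (3, 7, 6); releases (0, 2, 0), pool now (3, 9, 6)
  T8: need (2, 6, 2) fits (3, 9, 6); releases (1, 0, 0), pool now (4, 9, 6)
  T6: need (0, 0, 0) fits (4, 9, 6); releases (1, 0, 2), pool now (5, 9, 8)


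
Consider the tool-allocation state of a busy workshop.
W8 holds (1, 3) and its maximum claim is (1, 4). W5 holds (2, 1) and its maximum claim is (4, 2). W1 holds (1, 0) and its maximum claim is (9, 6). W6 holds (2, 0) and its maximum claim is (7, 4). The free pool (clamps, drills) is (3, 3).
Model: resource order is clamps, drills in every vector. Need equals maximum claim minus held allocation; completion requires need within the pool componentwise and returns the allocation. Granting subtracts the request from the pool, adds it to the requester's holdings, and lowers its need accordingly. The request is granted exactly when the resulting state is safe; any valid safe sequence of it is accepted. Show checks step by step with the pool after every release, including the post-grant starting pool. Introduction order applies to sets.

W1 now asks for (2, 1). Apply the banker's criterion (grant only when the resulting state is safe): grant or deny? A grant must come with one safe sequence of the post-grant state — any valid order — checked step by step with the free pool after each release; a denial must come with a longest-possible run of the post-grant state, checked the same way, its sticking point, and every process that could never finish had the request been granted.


DENY: after the grant no complete ordering would exist.
Key observation: clamps is the bottleneck — with W8, W5 done the pool holds (4, 6), short of every remaining need.
After a pretend grant, a maximal execution: W8, W5 — then nothing else fits. Walking it through:
  pool = (1, 2)
  W8: need (0, 1) fits (1, 2); releases (1, 3), pool now (2, 5)
  W5: need (2, 1) fits (2, 5); releases (2, 1), pool now (4, 6)
  W1 still needs (6, 5) but only (4, 6) is free — short on clamps
  W6 still needs (5, 4) but only (4, 6) is free — short on clamps
Had the request been granted, W1 and W6 could never finish.


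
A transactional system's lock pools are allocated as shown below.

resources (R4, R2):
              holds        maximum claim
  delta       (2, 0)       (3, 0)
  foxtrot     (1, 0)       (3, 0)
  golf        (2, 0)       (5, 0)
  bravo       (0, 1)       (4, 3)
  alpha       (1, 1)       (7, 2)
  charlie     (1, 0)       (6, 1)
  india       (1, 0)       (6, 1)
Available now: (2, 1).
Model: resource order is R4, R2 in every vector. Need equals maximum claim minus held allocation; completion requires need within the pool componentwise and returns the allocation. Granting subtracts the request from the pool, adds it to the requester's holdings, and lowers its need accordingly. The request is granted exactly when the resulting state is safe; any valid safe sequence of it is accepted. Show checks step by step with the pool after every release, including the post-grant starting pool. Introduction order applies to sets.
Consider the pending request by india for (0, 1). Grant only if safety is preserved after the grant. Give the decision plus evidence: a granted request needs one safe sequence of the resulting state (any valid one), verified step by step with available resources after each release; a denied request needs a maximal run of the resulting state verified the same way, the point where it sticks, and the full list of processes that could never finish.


GRANT: granting preserves safety; a valid post-grant sequence is foxtrot, golf, india, alpha, delta, charlie, bravo.
Key observation: after the grant the pool drops to (2, 0), which still lets foxtrot finish first and unwind the rest.
Verifying the post-grant state step by step:
  pool = (2, 0)
  foxtrot needs (2, 0) <= (2, 0) -> finishes; pool += (1, 0) = (3, 0)
  golf needs (3, 0) <= (3, 0) -> finishes; pool += (2, 0) = (5, 0)
  india needs (5, 0) <= (5, 0) -> finishes; pool += (1, 1) = (6, 1)
  alpha needs (6, 1) <= (6, 1) -> finishes; pool += (1, 1) = (7, 2)
  delta needs (1, 0) <= (7, 2) -> finishes; pool += (2, 0) = (9, 2)
  charlie needs (5, 1) <= (9, 2) -> finishes; pool += (1, 0) = (10, 2)
  bravo needs (4, 2) <= (10, 2) -> finishes; pool += (0, 1) = (10, 3)


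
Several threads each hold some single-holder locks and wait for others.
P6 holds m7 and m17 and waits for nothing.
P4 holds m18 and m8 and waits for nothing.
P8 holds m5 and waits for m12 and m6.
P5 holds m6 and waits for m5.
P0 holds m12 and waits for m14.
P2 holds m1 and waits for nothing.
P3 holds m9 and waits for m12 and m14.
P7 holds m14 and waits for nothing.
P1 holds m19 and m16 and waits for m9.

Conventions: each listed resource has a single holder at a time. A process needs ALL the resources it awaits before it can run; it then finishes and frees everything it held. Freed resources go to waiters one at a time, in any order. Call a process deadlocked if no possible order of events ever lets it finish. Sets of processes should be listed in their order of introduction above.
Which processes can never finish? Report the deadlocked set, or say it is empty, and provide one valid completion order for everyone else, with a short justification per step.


Deadlocked set: P8 and P5.
Key observation: the wait chain closes on itself along P8 -> P5 -> P8; no other process is dragged down with it.
A valid finishing order for the others: P7, P4, P0, P3, P2, P6, P1.
Walking it through:
  P7: no waits; runs immediately, freeing m14
  P4: no waits; runs immediately, freeing m18 and m8
  P0: everything it awaited (m14) is free; runs, freeing m12
  P3: everything it awaited (m12 and m14) is free; runs, freeing m9
  P2: no waits; runs immediately, freeing m1
  P6: no waits; runs immediately, freeing m7 and m17
  P1: everything it awaited (m9) is free; runs, freeing m19 and m16


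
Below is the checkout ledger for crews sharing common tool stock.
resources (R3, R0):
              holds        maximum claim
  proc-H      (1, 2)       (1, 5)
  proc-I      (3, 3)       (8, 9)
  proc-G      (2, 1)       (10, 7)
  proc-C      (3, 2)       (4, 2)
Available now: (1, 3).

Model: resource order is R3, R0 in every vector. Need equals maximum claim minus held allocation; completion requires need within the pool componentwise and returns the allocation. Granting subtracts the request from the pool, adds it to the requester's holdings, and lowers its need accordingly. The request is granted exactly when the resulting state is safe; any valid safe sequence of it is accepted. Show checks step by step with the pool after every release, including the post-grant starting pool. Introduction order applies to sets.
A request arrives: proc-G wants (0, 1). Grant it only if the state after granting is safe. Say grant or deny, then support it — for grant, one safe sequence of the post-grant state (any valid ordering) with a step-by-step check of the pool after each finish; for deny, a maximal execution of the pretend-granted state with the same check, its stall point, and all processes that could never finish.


GRANT — the state after the grant stays safe, e.g. via proc-C, proc-H, proc-I, proc-G.
Key observation: the transfer keeps a workable pool ((1, 2)); proc-C starts the safe sequence.
Verifying the post-grant state step by step:
  pool = (1, 2)
  proc-C: need (1, 0) fits (1, 2); releases (3, 2), pool now (4, 4)
  proc-H: need (0, 3) fits (4, 4); releases (1, 2), pool now (5, 6)
  proc-I: need (5, 6) fits (5, 6); releases (3, 3), pool now (8, 9)
  proc-G: need (8, 5) fits (8, 9); releases (2, 2), pool now (10, 11)


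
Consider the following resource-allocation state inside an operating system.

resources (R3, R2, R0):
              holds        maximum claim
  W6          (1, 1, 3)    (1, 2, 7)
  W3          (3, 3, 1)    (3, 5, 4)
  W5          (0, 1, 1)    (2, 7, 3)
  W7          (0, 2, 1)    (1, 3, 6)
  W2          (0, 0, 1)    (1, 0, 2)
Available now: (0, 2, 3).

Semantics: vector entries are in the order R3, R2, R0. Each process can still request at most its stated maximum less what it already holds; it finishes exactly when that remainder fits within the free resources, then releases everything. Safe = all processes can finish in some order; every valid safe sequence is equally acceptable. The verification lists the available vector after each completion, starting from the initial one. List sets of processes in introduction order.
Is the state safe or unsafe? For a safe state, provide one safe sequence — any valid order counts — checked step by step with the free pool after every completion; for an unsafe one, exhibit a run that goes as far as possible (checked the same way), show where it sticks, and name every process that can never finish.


SAFE — a valid safe sequence is W3, W6, W7, W2, W5.
Key observation: W3 marks the first exact bind of the order: its need (0, 2, 3) fits the free (0, 2, 3) with zero slack on a requested resource.
Step-by-step check:
  pool = (0, 2, 3)
  W3: need (0, 2, 3) fits (0, 2, 3); releases (3, 3, 1), pool now (3, 5, 4)
  W6: need (0, 1, 4) fits (3, 5, 4); releases (1, 1, 3), pool now (4, 6, 7)
  W7: need (1, 1, 5) fits (4, 6, 7); releases (0, 2, 1), pool now (4, 8, 8)
  W2: need (1, 0, 1) fits (4, 8, 8); releases (0, 0, 1), pool now (4, 8, 9)
  W5: need (2, 6, 2) fits (4, 8, 9); releases (0, 1, 1), pool now (4, 9, 10)


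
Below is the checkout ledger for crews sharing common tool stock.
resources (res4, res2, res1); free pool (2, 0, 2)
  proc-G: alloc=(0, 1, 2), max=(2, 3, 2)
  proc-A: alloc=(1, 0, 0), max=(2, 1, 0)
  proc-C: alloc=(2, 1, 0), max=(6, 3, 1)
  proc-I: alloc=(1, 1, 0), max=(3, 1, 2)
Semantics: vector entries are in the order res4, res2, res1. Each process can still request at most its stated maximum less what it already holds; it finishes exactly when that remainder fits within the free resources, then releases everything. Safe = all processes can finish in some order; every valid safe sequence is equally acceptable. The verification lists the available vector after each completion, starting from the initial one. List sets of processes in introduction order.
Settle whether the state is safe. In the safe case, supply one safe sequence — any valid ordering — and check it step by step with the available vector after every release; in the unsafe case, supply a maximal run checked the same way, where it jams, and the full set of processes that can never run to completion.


UNSAFE.
Key observation: proc-I, proc-A can finish, but then (4, 1, 2) is all there is, and the blocked group's res2 demands exceed it.
The run proc-I, proc-A cannot be extended any further. Walking it through:
  pool = (2, 0, 2)
  run proc-I (needs (2, 0, 2), free (2, 0, 2)); after release of (1, 1, 0) the pool is (3, 1, 2)
  run proc-A (needs (1, 1, 0), free (3, 1, 2)); after release of (1, 0, 0) the pool is (4, 1, 2)
  blocked: proc-G wants (2, 2, 0), pool (4, 1, 2) — not enough res2
  blocked: proc-C wants (4, 2, 1), pool (4, 1, 2) — not enough res2
Permanently blocked: proc-G and proc-C.


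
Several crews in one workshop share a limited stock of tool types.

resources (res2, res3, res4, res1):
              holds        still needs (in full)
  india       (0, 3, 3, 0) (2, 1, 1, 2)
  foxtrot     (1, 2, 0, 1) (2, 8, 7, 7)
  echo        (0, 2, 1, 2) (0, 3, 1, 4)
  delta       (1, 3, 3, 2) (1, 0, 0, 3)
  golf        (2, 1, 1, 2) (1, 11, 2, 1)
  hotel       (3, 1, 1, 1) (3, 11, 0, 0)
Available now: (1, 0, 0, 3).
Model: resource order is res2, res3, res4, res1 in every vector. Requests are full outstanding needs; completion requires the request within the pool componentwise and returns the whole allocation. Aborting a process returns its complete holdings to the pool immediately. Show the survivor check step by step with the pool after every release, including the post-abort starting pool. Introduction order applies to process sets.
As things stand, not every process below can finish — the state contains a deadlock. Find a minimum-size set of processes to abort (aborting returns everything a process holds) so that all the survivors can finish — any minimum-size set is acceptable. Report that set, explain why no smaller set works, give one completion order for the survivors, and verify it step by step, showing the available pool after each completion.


Minimum abort set: hotel.
Key observation: no ordering could ever have run golf before the abort of hotel; with (3, 1, 1, 1) back in the pool it fits at step 5.
No smaller set exists: with zero aborts the deadlock remains.
Survivors finish in the order: india, echo, delta, foxtrot, golf. Walking it through (pool after the aborts first):
  pool = (4, 1, 1, 4)
  run india (needs (2, 1, 1, 2), free (4, 1, 1, 4)); after release of (0, 3, 3, 0) the pool is (4, 4, 4, 4)
  run echo (needs (0, 3, 1, 4), free (4, 4, 4, 4)); after release of (0, 2, 1, 2) the pool is (4, 6, 5, 6)
  run delta (needs (1, 0, 0, 3), free (4, 6, 5, 6)); after release of (1, 3, 3, 2) the pool is (5, 9, 8, 8)
  run foxtrot (needs (2, 8, 7, 7), free (5, 9, 8, 8)); after release of (1, 2, 0, 1) the pool is (6, 11, 8, 9)
  run golf (needs (1, 11, 2, 1), free (6, 11, 8, 9)); after release of (2, 1, 1, 2) the pool is (8, 12, 9, 11)


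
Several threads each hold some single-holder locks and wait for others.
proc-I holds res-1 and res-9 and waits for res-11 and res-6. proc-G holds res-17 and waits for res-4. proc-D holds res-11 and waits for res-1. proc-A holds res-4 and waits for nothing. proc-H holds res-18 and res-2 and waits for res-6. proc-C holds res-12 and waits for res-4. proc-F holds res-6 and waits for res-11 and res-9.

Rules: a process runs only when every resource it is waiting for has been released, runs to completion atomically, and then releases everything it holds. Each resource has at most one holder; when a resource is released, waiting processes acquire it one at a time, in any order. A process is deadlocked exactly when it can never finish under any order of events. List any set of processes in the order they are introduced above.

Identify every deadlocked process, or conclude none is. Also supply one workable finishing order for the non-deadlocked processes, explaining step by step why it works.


The deadlocked set is proc-I, proc-D, proc-H and proc-F.
Key observation: proc-I -> proc-D -> proc-I is a circular wait — nothing in it can go first; proc-F is caught in further circular waits and proc-H waits into the deadlock from upstream.
One completion order for the rest: proc-A, proc-G, proc-C.
Verifying each step:
  proc-A waits on nothing -> runs at once and releases res-4
  proc-G: everything it awaited (res-4) is free; runs, freeing res-17
  proc-C: everything it awaited (res-4) is free; runs, freeing res-12
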